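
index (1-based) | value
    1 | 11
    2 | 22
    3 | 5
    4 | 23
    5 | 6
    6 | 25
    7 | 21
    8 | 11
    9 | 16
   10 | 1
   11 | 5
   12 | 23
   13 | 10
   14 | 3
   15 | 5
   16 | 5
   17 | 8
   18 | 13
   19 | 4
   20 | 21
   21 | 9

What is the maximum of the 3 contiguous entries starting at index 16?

13

Elements at indices 16..18: 5, 8, 13
max(5, 8, 13) = 13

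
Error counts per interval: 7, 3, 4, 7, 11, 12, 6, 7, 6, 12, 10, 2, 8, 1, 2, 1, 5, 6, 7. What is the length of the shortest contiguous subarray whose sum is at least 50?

6

add 7: running sum 7 < 50
add 3: running sum 10 < 50
add 4: running sum 14 < 50
add 7: running sum 21 < 50
add 11: running sum 32 < 50
add 12: running sum 44 < 50
end 6: [7, 3, 4, 7, 11, 12, 6] sum 50, len 7
end 7: [3, 4, 7, 11, 12, 6, 7] sum 50, len 7
end 8: [4, 7, 11, 12, 6, 7, 6] sum 53, len 7
end 9: [11, 12, 6, 7, 6, 12] sum 54, len 6
end 10: [12, 6, 7, 6, 12, 10] sum 53, len 6
end 11: [12, 6, 7, 6, 12, 10, 2] sum 55, len 7
end 12: [6, 7, 6, 12, 10, 2, 8] sum 51, len 7
end 13: [6, 7, 6, 12, 10, 2, 8, 1] sum 52, len 8
end 14: [6, 7, 6, 12, 10, 2, 8, 1, 2] sum 54, len 9
end 15: [6, 7, 6, 12, 10, 2, 8, 1, 2, 1] sum 55, len 10
end 16: [7, 6, 12, 10, 2, 8, 1, 2, 1, 5] sum 54, len 10
end 17: [6, 12, 10, 2, 8, 1, 2, 1, 5, 6] sum 53, len 10
end 18: [12, 10, 2, 8, 1, 2, 1, 5, 6, 7] sum 54, len 10
Shortest qualifying length: 6.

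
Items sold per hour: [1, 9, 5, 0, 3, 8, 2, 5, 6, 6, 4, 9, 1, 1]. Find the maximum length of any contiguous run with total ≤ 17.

4

add 1: [1] sum 1, len 1
add 9: [1, 9] sum 10, len 2
add 5: [1, 9, 5] sum 15, len 3
add 0: [1, 9, 5, 0] sum 15, len 4
add 3: [9, 5, 0, 3] sum 17, len 4
add 8: [5, 0, 3, 8] sum 16, len 4
add 2: [0, 3, 8, 2] sum 13, len 4
add 5: [8, 2, 5] sum 15, len 3
add 6: [2, 5, 6] sum 13, len 3
add 6: [5, 6, 6] sum 17, len 3
add 4: [6, 6, 4] sum 16, len 3
add 9: [4, 9] sum 13, len 2
add 1: [4, 9, 1] sum 14, len 3
add 1: [4, 9, 1, 1] sum 15, len 4
Longest length seen: 4.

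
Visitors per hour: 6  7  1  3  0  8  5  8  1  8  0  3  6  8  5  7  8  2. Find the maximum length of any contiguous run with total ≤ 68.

14

Extend to the right; shrink from the left whenever the sum exceeds 68:
[6] sum 6 len 1
[6, 7] sum 13 len 2
[6, 7, 1] sum 14 len 3
[6, 7, 1, 3] sum 17 len 4
[6, 7, 1, 3, 0] sum 17 len 5
[6, 7, 1, 3, 0, 8] sum 25 len 6
[6, 7, 1, 3, 0, 8, 5] sum 30 len 7
[6, 7, 1, 3, 0, 8, 5, 8] sum 38 len 8
[6, 7, 1, 3, 0, 8, 5, 8, 1] sum 39 len 9
[6, 7, 1, 3, 0, 8, 5, 8, 1, 8] sum 47 len 10
[6, 7, 1, 3, 0, 8, 5, 8, 1, 8, 0] sum 47 len 11
[6, 7, 1, 3, 0, 8, 5, 8, 1, 8, 0, 3] sum 50 len 12
[6, 7, 1, 3, 0, 8, 5, 8, 1, 8, 0, 3, 6] sum 56 len 13
[6, 7, 1, 3, 0, 8, 5, 8, 1, 8, 0, 3, 6, 8] sum 64 len 14
[7, 1, 3, 0, 8, 5, 8, 1, 8, 0, 3, 6, 8, 5] sum 63 len 14
[1, 3, 0, 8, 5, 8, 1, 8, 0, 3, 6, 8, 5, 7] sum 63 len 14
[0, 8, 5, 8, 1, 8, 0, 3, 6, 8, 5, 7, 8] sum 67 len 13
[5, 8, 1, 8, 0, 3, 6, 8, 5, 7, 8, 2] sum 61 len 12
Longest length seen: 14.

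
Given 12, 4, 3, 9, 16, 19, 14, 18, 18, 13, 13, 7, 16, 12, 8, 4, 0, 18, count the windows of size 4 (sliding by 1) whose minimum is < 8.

10

(12, 4, 3, 9) → min 3  < 8 ✓
(4, 3, 9, 16) → min 3  < 8 ✓
(3, 9, 16, 19) → min 3  < 8 ✓
(9, 16, 19, 14) → min 9
(16, 19, 14, 18) → min 14
(19, 14, 18, 18) → min 14
(14, 18, 18, 13) → min 13
(18, 18, 13, 13) → min 13
(18, 13, 13, 7) → min 7  < 8 ✓
(13, 13, 7, 16) → min 7  < 8 ✓
(13, 7, 16, 12) → min 7  < 8 ✓
(7, 16, 12, 8) → min 7  < 8 ✓
(16, 12, 8, 4) → min 4  < 8 ✓
(12, 8, 4, 0) → min 0  < 8 ✓
(8, 4, 0, 18) → min 0  < 8 ✓
10 windows satisfy the condition.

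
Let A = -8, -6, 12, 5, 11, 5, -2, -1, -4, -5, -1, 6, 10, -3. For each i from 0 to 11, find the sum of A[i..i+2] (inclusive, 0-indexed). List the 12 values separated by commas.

-2, 11, 28, 21, 14, 2, -7, -10, -10, 0, 15, 13

(-8, -6, 12) → sum -2
(-6, 12, 5) → sum 11
(12, 5, 11) → sum 28
(5, 11, 5) → sum 21
(11, 5, -2) → sum 14
(5, -2, -1) → sum 2
(-2, -1, -4) → sum -7
(-1, -4, -5) → sum -10
(-4, -5, -1) → sum -10
(-5, -1, 6) → sum 0
(-1, 6, 10) → sum 15
(6, 10, -3) → sum 13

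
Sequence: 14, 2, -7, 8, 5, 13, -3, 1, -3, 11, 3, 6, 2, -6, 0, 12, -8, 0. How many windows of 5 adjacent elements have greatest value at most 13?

(14, 2, -7, 8, 5) → max 14
(2, -7, 8, 5, 13) → max 13  ≤ 13 ✓
(-7, 8, 5, 13, -3) → max 13  ≤ 13 ✓
(8, 5, 13, -3, 1) → max 13  ≤ 13 ✓
(5, 13, -3, 1, -3) → max 13  ≤ 13 ✓
(13, -3, 1, -3, 11) → max 13  ≤ 13 ✓
(-3, 1, -3, 11, 3) → max 11  ≤ 13 ✓
(1, -3, 11, 3, 6) → max 11  ≤ 13 ✓
(-3, 11, 3, 6, 2) → max 11  ≤ 13 ✓
(11, 3, 6, 2, -6) → max 11  ≤ 13 ✓
(3, 6, 2, -6, 0) → max 6  ≤ 13 ✓
(6, 2, -6, 0, 12) → max 12  ≤ 13 ✓
(2, -6, 0, 12, -8) → max 12  ≤ 13 ✓
(-6, 0, 12, -8, 0) → max 12  ≤ 13 ✓
13 windows satisfy the condition.

13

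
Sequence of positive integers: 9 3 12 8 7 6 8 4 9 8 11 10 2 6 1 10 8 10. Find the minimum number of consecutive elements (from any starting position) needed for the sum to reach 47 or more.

add 9: running sum 9 < 47
add 3: running sum 12 < 47
add 12: running sum 24 < 47
add 8: running sum 32 < 47
add 7: running sum 39 < 47
add 6: running sum 45 < 47
end 6: [9, 3, 12, 8, 7, 6, 8] sum 53, len 7
end 7: [3, 12, 8, 7, 6, 8, 4] sum 48, len 7
end 8: [12, 8, 7, 6, 8, 4, 9] sum 54, len 7
end 9: [8, 7, 6, 8, 4, 9, 8] sum 50, len 7
end 10: [7, 6, 8, 4, 9, 8, 11] sum 53, len 7
end 11: [8, 4, 9, 8, 11, 10] sum 50, len 6
end 12: [8, 4, 9, 8, 11, 10, 2] sum 52, len 7
end 13: [4, 9, 8, 11, 10, 2, 6] sum 50, len 7
end 14: [9, 8, 11, 10, 2, 6, 1] sum 47, len 7
end 15: [8, 11, 10, 2, 6, 1, 10] sum 48, len 7
end 16: [11, 10, 2, 6, 1, 10, 8] sum 48, len 7
end 17: [10, 2, 6, 1, 10, 8, 10] sum 47, len 7
Shortest qualifying length: 6.

6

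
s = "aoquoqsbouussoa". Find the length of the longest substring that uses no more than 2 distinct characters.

4

add a: window [a] (1 distinct), len 1
add o: window [a, o] (2 distinct), len 2
add q: window [o, q] (2 distinct), len 2
add u: window [q, u] (2 distinct), len 2
add o: window [u, o] (2 distinct), len 2
add q: window [o, q] (2 distinct), len 2
add s: window [q, s] (2 distinct), len 2
add b: window [s, b] (2 distinct), len 2
add o: window [b, o] (2 distinct), len 2
add u: window [o, u] (2 distinct), len 2
add u: window [o, u, u] (2 distinct), len 3
add s: window [u, u, s] (2 distinct), len 3
add s: window [u, u, s, s] (2 distinct), len 4
add o: window [s, s, o] (2 distinct), len 3
add a: window [o, a] (2 distinct), len 2
Longest length with ≤2 distinct: 4.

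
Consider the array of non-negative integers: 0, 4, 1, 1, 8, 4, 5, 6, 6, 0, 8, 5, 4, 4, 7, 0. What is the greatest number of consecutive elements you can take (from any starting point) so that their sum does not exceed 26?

Extend to the right; shrink from the left whenever the sum exceeds 26:
→ 0: sum 0, len 1
→ 4: sum 4, len 2
→ 1: sum 5, len 3
→ 1: sum 6, len 4
→ 8: sum 14, len 5
→ 4: sum 18, len 6
→ 5: sum 23, len 7
→ 6 (dropped 0, 4): sum 25, len 6
→ 6 (dropped 1, 1, 8): sum 21, len 4
→ 0: sum 21, len 5
→ 8 (dropped 4): sum 25, len 5
→ 5 (dropped 5): sum 25, len 5
→ 4 (dropped 6): sum 23, len 5
→ 4 (dropped 6): sum 21, len 5
→ 7 (dropped 0, 8): sum 20, len 4
→ 0: sum 20, len 5
Longest length seen: 7.

7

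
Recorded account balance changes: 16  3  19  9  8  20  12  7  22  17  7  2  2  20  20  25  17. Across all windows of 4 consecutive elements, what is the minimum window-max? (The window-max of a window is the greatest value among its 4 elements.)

Window maxs for each of the 14 positions:
16 3 19 9 → max 19
3 19 9 8 → max 19
19 9 8 20 → max 20
9 8 20 12 → max 20
8 20 12 7 → max 20
20 12 7 22 → max 22
12 7 22 17 → max 22
7 22 17 7 → max 22
22 17 7 2 → max 22
17 7 2 2 → max 17
7 2 2 20 → max 20
2 2 20 20 → max 20
2 20 20 25 → max 25
20 20 25 17 → max 25
Minimum of these is 17.

17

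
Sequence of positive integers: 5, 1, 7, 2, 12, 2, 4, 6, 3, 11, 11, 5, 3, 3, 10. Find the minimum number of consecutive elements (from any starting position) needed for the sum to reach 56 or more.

9

Extend right; whenever the sum reaches 56, record the length and shrink from the left:
add 5: running sum 5 < 56
add 1: running sum 6 < 56
add 7: running sum 13 < 56
add 2: running sum 15 < 56
add 12: running sum 27 < 56
add 2: running sum 29 < 56
add 4: running sum 33 < 56
add 6: running sum 39 < 56
add 3: running sum 42 < 56
add 11: running sum 53 < 56
add 11: shortest ending here [7, 2, 12, 2, 4, 6, 3, 11, 11] sum 58, len 9
add 5: shortest ending here [2, 12, 2, 4, 6, 3, 11, 11, 5] sum 56, len 9
add 3: shortest ending here [12, 2, 4, 6, 3, 11, 11, 5, 3] sum 57, len 9
add 3: shortest ending here [12, 2, 4, 6, 3, 11, 11, 5, 3, 3] sum 60, len 10
add 10: shortest ending here [4, 6, 3, 11, 11, 5, 3, 3, 10] sum 56, len 9
Shortest qualifying length: 9.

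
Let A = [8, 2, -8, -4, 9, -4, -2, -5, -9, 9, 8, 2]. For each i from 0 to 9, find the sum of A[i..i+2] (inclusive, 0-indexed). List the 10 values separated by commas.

Sliding a size-3 window across the 12 values:
8 2 -8 → sum 2
2 -8 -4 → sum -10
-8 -4 9 → sum -3
-4 9 -4 → sum 1
9 -4 -2 → sum 3
-4 -2 -5 → sum -11
-2 -5 -9 → sum -16
-5 -9 9 → sum -5
-9 9 8 → sum 8
9 8 2 → sum 19

2, -10, -3, 1, 3, -11, -16, -5, 8, 19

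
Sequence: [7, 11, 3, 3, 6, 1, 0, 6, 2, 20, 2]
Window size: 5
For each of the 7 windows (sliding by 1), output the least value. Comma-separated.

Sliding a size-5 window across the 11 values:
[7, 11, 3, 3, 6] → min 3
[11, 3, 3, 6, 1] → min 1
[3, 3, 6, 1, 0] → min 0
[3, 6, 1, 0, 6] → min 0
[6, 1, 0, 6, 2] → min 0
[1, 0, 6, 2, 20] → min 0
[0, 6, 2, 20, 2] → min 0

3, 1, 0, 0, 0, 0, 0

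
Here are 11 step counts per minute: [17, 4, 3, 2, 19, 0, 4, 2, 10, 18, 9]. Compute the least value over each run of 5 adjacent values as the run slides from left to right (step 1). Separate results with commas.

2, 0, 0, 0, 0, 0, 2

[17, 4, 3, 2, 19] → min 2
[4, 3, 2, 19, 0] → min 0
[3, 2, 19, 0, 4] → min 0
[2, 19, 0, 4, 2] → min 0
[19, 0, 4, 2, 10] → min 0
[0, 4, 2, 10, 18] → min 0
[4, 2, 10, 18, 9] → min 2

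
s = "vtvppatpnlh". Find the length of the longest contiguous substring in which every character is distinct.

6

[v] len 1
[v, t] len 2
[t, v] len 2
[t, v, p] len 3
[p] len 1
[p, a] len 2
[p, a, t] len 3
[a, t, p] len 3
[a, t, p, n] len 4
[a, t, p, n, l] len 5
[a, t, p, n, l, h] len 6
Longest all-distinct length: 6.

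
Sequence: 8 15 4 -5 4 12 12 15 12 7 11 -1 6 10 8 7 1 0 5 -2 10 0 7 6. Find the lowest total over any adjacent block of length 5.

11

[8, 15, 4, -5, 4] → sum 26
[15, 4, -5, 4, 12] → sum 30
[4, -5, 4, 12, 12] → sum 27
[-5, 4, 12, 12, 15] → sum 38
[4, 12, 12, 15, 12] → sum 55
[12, 12, 15, 12, 7] → sum 58
[12, 15, 12, 7, 11] → sum 57
[15, 12, 7, 11, -1] → sum 44
[12, 7, 11, -1, 6] → sum 35
[7, 11, -1, 6, 10] → sum 33
[11, -1, 6, 10, 8] → sum 34
[-1, 6, 10, 8, 7] → sum 30
[6, 10, 8, 7, 1] → sum 32
[10, 8, 7, 1, 0] → sum 26
[8, 7, 1, 0, 5] → sum 21
[7, 1, 0, 5, -2] → sum 11
[1, 0, 5, -2, 10] → sum 14
[0, 5, -2, 10, 0] → sum 13
[5, -2, 10, 0, 7] → sum 20
[-2, 10, 0, 7, 6] → sum 21
Lowest of these is 11.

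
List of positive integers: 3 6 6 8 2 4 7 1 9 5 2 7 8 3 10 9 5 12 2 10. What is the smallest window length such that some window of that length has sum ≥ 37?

5

Extend right; whenever the sum reaches 37, record the length and shrink from the left:
add 3: running sum 3 < 37
add 6: running sum 9 < 37
add 6: running sum 15 < 37
add 8: running sum 23 < 37
add 2: running sum 25 < 37
add 4: running sum 29 < 37
add 7: running sum 36 < 37
add 1: shortest ending here [3, 6, 6, 8, 2, 4, 7, 1] sum 37, len 8
add 9: shortest ending here [6, 8, 2, 4, 7, 1, 9] sum 37, len 7
add 5: shortest ending here [6, 8, 2, 4, 7, 1, 9, 5] sum 42, len 8
add 2: shortest ending here [8, 2, 4, 7, 1, 9, 5, 2] sum 38, len 8
add 7: shortest ending here [2, 4, 7, 1, 9, 5, 2, 7] sum 37, len 8
add 8: shortest ending here [7, 1, 9, 5, 2, 7, 8] sum 39, len 7
add 3: shortest ending here [7, 1, 9, 5, 2, 7, 8, 3] sum 42, len 8
add 10: shortest ending here [9, 5, 2, 7, 8, 3, 10] sum 44, len 7
add 9: shortest ending here [7, 8, 3, 10, 9] sum 37, len 5
add 5: shortest ending here [7, 8, 3, 10, 9, 5] sum 42, len 6
add 12: shortest ending here [3, 10, 9, 5, 12] sum 39, len 5
add 2: shortest ending here [10, 9, 5, 12, 2] sum 38, len 5
add 10: shortest ending here [9, 5, 12, 2, 10] sum 38, len 5
Shortest qualifying length: 5.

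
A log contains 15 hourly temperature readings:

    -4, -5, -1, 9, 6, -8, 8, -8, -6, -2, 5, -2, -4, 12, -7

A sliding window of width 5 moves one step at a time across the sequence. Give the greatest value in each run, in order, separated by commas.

9, 9, 9, 9, 8, 8, 8, 5, 5, 12, 12

(-4, -5, -1, 9, 6) → max 9
(-5, -1, 9, 6, -8) → max 9
(-1, 9, 6, -8, 8) → max 9
(9, 6, -8, 8, -8) → max 9
(6, -8, 8, -8, -6) → max 8
(-8, 8, -8, -6, -2) → max 8
(8, -8, -6, -2, 5) → max 8
(-8, -6, -2, 5, -2) → max 5
(-6, -2, 5, -2, -4) → max 5
(-2, 5, -2, -4, 12) → max 12
(5, -2, -4, 12, -7) → max 12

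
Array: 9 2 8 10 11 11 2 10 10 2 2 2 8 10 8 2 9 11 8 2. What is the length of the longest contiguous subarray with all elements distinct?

add 9: [9] len 1
add 2: [9, 2] len 2
add 8: [9, 2, 8] len 3
add 10: [9, 2, 8, 10] len 4
add 11: [9, 2, 8, 10, 11] len 5
add 11 (repeat 11, move left end past it): [11] len 1
add 2: [11, 2] len 2
add 10: [11, 2, 10] len 3
add 10 (repeat 10, move left end past it): [10] len 1
add 2: [10, 2] len 2
add 2 (repeat 2, move left end past it): [2] len 1
add 2 (repeat 2, move left end past it): [2] len 1
add 8: [2, 8] len 2
add 10: [2, 8, 10] len 3
add 8 (repeat 8, move left end past it): [10, 8] len 2
add 2: [10, 8, 2] len 3
add 9: [10, 8, 2, 9] len 4
add 11: [10, 8, 2, 9, 11] len 5
add 8 (repeat 8, move left end past it): [2, 9, 11, 8] len 4
add 2 (repeat 2, move left end past it): [9, 11, 8, 2] len 4
Longest all-distinct length: 5.

5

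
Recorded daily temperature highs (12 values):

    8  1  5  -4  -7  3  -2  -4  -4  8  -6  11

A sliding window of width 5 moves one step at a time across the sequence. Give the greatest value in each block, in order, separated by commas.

8, 5, 5, 3, 3, 8, 8, 11

8 1 5 -4 -7 → max 8
1 5 -4 -7 3 → max 5
5 -4 -7 3 -2 → max 5
-4 -7 3 -2 -4 → max 3
-7 3 -2 -4 -4 → max 3
3 -2 -4 -4 8 → max 8
-2 -4 -4 8 -6 → max 8
-4 -4 8 -6 11 → max 11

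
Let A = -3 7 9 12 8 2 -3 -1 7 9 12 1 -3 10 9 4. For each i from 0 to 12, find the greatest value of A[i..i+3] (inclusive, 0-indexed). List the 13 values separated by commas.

12, 12, 12, 12, 8, 7, 9, 12, 12, 12, 12, 10, 10

(-3, 7, 9, 12) → max 12
(7, 9, 12, 8) → max 12
(9, 12, 8, 2) → max 12
(12, 8, 2, -3) → max 12
(8, 2, -3, -1) → max 8
(2, -3, -1, 7) → max 7
(-3, -1, 7, 9) → max 9
(-1, 7, 9, 12) → max 12
(7, 9, 12, 1) → max 12
(9, 12, 1, -3) → max 12
(12, 1, -3, 10) → max 12
(1, -3, 10, 9) → max 10
(-3, 10, 9, 4) → max 10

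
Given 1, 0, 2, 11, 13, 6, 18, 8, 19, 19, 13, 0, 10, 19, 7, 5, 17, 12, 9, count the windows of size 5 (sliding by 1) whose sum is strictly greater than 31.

[1, 0, 2, 11, 13] → sum 27
[0, 2, 11, 13, 6] → sum 32  > 31 ✓
[2, 11, 13, 6, 18] → sum 50  > 31 ✓
[11, 13, 6, 18, 8] → sum 56  > 31 ✓
[13, 6, 18, 8, 19] → sum 64  > 31 ✓
[6, 18, 8, 19, 19] → sum 70  > 31 ✓
[18, 8, 19, 19, 13] → sum 77  > 31 ✓
[8, 19, 19, 13, 0] → sum 59  > 31 ✓
[19, 19, 13, 0, 10] → sum 61  > 31 ✓
[19, 13, 0, 10, 19] → sum 61  > 31 ✓
[13, 0, 10, 19, 7] → sum 49  > 31 ✓
[0, 10, 19, 7, 5] → sum 41  > 31 ✓
[10, 19, 7, 5, 17] → sum 58  > 31 ✓
[19, 7, 5, 17, 12] → sum 60  > 31 ✓
[7, 5, 17, 12, 9] → sum 50  > 31 ✓
14 windows satisfy the condition.

14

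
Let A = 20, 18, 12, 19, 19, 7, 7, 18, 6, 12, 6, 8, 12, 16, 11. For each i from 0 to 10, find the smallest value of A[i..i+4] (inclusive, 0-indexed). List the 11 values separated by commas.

[20, 18, 12, 19, 19] → min 12
[18, 12, 19, 19, 7] → min 7
[12, 19, 19, 7, 7] → min 7
[19, 19, 7, 7, 18] → min 7
[19, 7, 7, 18, 6] → min 6
[7, 7, 18, 6, 12] → min 6
[7, 18, 6, 12, 6] → min 6
[18, 6, 12, 6, 8] → min 6
[6, 12, 6, 8, 12] → min 6
[12, 6, 8, 12, 16] → min 6
[6, 8, 12, 16, 11] → min 6

12, 7, 7, 7, 6, 6, 6, 6, 6, 6, 6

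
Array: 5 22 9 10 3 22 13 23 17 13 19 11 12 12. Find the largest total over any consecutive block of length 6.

[5, 22, 9, 10, 3, 22] → sum 71
[22, 9, 10, 3, 22, 13] → sum 79
[9, 10, 3, 22, 13, 23] → sum 80
[10, 3, 22, 13, 23, 17] → sum 88
[3, 22, 13, 23, 17, 13] → sum 91
[22, 13, 23, 17, 13, 19] → sum 107
[13, 23, 17, 13, 19, 11] → sum 96
[23, 17, 13, 19, 11, 12] → sum 95
[17, 13, 19, 11, 12, 12] → sum 84
Largest of these is 107.

107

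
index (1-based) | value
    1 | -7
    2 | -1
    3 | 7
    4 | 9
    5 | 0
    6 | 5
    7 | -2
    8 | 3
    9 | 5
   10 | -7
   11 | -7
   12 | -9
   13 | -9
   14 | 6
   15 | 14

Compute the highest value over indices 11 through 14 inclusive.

6

Elements at indices 11..14: -7, -9, -9, 6
max(-7, -9, -9, 6) = 6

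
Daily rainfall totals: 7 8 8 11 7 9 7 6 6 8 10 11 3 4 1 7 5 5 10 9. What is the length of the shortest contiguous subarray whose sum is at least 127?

add 7: running sum 7 < 127
add 8: running sum 15 < 127
add 8: running sum 23 < 127
add 11: running sum 34 < 127
add 7: running sum 41 < 127
add 9: running sum 50 < 127
add 7: running sum 57 < 127
add 6: running sum 63 < 127
add 6: running sum 69 < 127
add 8: running sum 77 < 127
add 10: running sum 87 < 127
add 11: running sum 98 < 127
add 3: running sum 101 < 127
add 4: running sum 105 < 127
add 1: running sum 106 < 127
add 7: running sum 113 < 127
add 5: running sum 118 < 127
add 5: running sum 123 < 127
add 10: shortest ending here [7, 8, 8, 11, 7, 9, 7, 6, 6, 8, 10, 11, 3, 4, 1, 7, 5, 5, 10] sum 133, len 19
add 9: shortest ending here [8, 11, 7, 9, 7, 6, 6, 8, 10, 11, 3, 4, 1, 7, 5, 5, 10, 9] sum 127, len 18
Shortest qualifying length: 18.

18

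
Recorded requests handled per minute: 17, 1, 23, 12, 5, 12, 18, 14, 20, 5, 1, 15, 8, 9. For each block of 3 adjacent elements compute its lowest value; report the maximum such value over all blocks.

Window mins for each of the 12 positions:
17 1 23 → min 1
1 23 12 → min 1
23 12 5 → min 5
12 5 12 → min 5
5 12 18 → min 5
12 18 14 → min 12
18 14 20 → min 14
14 20 5 → min 5
20 5 1 → min 1
5 1 15 → min 1
1 15 8 → min 1
15 8 9 → min 8
Maximum of these is 14.

14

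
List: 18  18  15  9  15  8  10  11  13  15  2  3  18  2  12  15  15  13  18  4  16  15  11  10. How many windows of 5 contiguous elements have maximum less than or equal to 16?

8

(18, 18, 15, 9, 15) → max 18
(18, 15, 9, 15, 8) → max 18
(15, 9, 15, 8, 10) → max 15  ≤ 16 ✓
(9, 15, 8, 10, 11) → max 15  ≤ 16 ✓
(15, 8, 10, 11, 13) → max 15  ≤ 16 ✓
(8, 10, 11, 13, 15) → max 15  ≤ 16 ✓
(10, 11, 13, 15, 2) → max 15  ≤ 16 ✓
(11, 13, 15, 2, 3) → max 15  ≤ 16 ✓
(13, 15, 2, 3, 18) → max 18
(15, 2, 3, 18, 2) → max 18
(2, 3, 18, 2, 12) → max 18
(3, 18, 2, 12, 15) → max 18
(18, 2, 12, 15, 15) → max 18
(2, 12, 15, 15, 13) → max 15  ≤ 16 ✓
(12, 15, 15, 13, 18) → max 18
(15, 15, 13, 18, 4) → max 18
(15, 13, 18, 4, 16) → max 18
(13, 18, 4, 16, 15) → max 18
(18, 4, 16, 15, 11) → max 18
(4, 16, 15, 11, 10) → max 16  ≤ 16 ✓
8 windows satisfy the condition.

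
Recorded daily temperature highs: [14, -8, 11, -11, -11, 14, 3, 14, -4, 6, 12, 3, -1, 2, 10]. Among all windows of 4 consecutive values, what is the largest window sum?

28

Window sums for each of the 12 positions:
[14, -8, 11, -11] → sum 6
[-8, 11, -11, -11] → sum -19
[11, -11, -11, 14] → sum 3
[-11, -11, 14, 3] → sum -5
[-11, 14, 3, 14] → sum 20
[14, 3, 14, -4] → sum 27
[3, 14, -4, 6] → sum 19
[14, -4, 6, 12] → sum 28
[-4, 6, 12, 3] → sum 17
[6, 12, 3, -1] → sum 20
[12, 3, -1, 2] → sum 16
[3, -1, 2, 10] → sum 14
Largest of these is 28.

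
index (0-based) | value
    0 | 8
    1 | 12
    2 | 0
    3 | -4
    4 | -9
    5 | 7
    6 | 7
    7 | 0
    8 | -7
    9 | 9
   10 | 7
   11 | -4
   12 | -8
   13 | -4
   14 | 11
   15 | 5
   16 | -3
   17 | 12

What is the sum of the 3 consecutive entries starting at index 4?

Elements at indices 4..6: -9, 7, 7
sum(-9, 7, 7) = 5

5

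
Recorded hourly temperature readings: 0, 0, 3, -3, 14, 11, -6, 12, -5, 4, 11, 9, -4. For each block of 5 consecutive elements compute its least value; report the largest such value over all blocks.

(0, 0, 3, -3, 14) → min -3
(0, 3, -3, 14, 11) → min -3
(3, -3, 14, 11, -6) → min -6
(-3, 14, 11, -6, 12) → min -6
(14, 11, -6, 12, -5) → min -6
(11, -6, 12, -5, 4) → min -6
(-6, 12, -5, 4, 11) → min -6
(12, -5, 4, 11, 9) → min -5
(-5, 4, 11, 9, -4) → min -5
Largest of these is -3.

-3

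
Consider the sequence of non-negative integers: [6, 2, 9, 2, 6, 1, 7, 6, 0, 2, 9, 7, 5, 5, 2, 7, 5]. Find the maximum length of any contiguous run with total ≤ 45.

10

Extend to the right; shrink from the left whenever the sum exceeds 45:
[6] sum 6 len 1
[6, 2] sum 8 len 2
[6, 2, 9] sum 17 len 3
[6, 2, 9, 2] sum 19 len 4
[6, 2, 9, 2, 6] sum 25 len 5
[6, 2, 9, 2, 6, 1] sum 26 len 6
[6, 2, 9, 2, 6, 1, 7] sum 33 len 7
[6, 2, 9, 2, 6, 1, 7, 6] sum 39 len 8
[6, 2, 9, 2, 6, 1, 7, 6, 0] sum 39 len 9
[6, 2, 9, 2, 6, 1, 7, 6, 0, 2] sum 41 len 10
[2, 9, 2, 6, 1, 7, 6, 0, 2, 9] sum 44 len 10
[2, 6, 1, 7, 6, 0, 2, 9, 7] sum 40 len 9
[2, 6, 1, 7, 6, 0, 2, 9, 7, 5] sum 45 len 10
[1, 7, 6, 0, 2, 9, 7, 5, 5] sum 42 len 9
[1, 7, 6, 0, 2, 9, 7, 5, 5, 2] sum 44 len 10
[6, 0, 2, 9, 7, 5, 5, 2, 7] sum 43 len 9
[0, 2, 9, 7, 5, 5, 2, 7, 5] sum 42 len 9
Longest length seen: 10.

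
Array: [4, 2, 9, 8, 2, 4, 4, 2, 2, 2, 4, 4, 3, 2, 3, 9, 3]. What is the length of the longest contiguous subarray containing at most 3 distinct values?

Extend right; when distinct count exceeds 3, shrink from the left:
[4] 1 distinct, len 1
[4, 2] 2 distinct, len 2
[4, 2, 9] 3 distinct, len 3
[2, 9, 8] 3 distinct, len 3
[2, 9, 8, 2] 3 distinct, len 4
[8, 2, 4] 3 distinct, len 3
[8, 2, 4, 4] 3 distinct, len 4
[8, 2, 4, 4, 2] 3 distinct, len 5
[8, 2, 4, 4, 2, 2] 3 distinct, len 6
[8, 2, 4, 4, 2, 2, 2] 3 distinct, len 7
[8, 2, 4, 4, 2, 2, 2, 4] 3 distinct, len 8
[8, 2, 4, 4, 2, 2, 2, 4, 4] 3 distinct, len 9
[2, 4, 4, 2, 2, 2, 4, 4, 3] 3 distinct, len 9
[2, 4, 4, 2, 2, 2, 4, 4, 3, 2] 3 distinct, len 10
[2, 4, 4, 2, 2, 2, 4, 4, 3, 2, 3] 3 distinct, len 11
[3, 2, 3, 9] 3 distinct, len 4
[3, 2, 3, 9, 3] 3 distinct, len 5
Longest length with ≤3 distinct: 11.

11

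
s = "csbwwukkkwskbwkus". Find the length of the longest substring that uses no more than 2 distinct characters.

4

Extend right; when distinct count exceeds 2, shrink from the left:
add c: window [c] (1 distinct), len 1
add s: window [c, s] (2 distinct), len 2
add b: window [s, b] (2 distinct), len 2
add w: window [b, w] (2 distinct), len 2
add w: window [b, w, w] (2 distinct), len 3
add u: window [w, w, u] (2 distinct), len 3
add k: window [u, k] (2 distinct), len 2
add k: window [u, k, k] (2 distinct), len 3
add k: window [u, k, k, k] (2 distinct), len 4
add w: window [k, k, k, w] (2 distinct), len 4
add s: window [w, s] (2 distinct), len 2
add k: window [s, k] (2 distinct), len 2
add b: window [k, b] (2 distinct), len 2
add w: window [b, w] (2 distinct), len 2
add k: window [w, k] (2 distinct), len 2
add u: window [k, u] (2 distinct), len 2
add s: window [u, s] (2 distinct), len 2
Longest length with ≤2 distinct: 4.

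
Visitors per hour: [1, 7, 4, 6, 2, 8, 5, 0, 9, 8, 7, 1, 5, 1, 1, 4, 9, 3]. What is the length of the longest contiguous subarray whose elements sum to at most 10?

4

[1] sum 1 len 1
[1, 7] sum 8 len 2
[4] sum 4 len 1
[4, 6] sum 10 len 2
[6, 2] sum 8 len 2
[2, 8] sum 10 len 2
[5] sum 5 len 1
[5, 0] sum 5 len 2
[0, 9] sum 9 len 2
[8] sum 8 len 1
[7] sum 7 len 1
[7, 1] sum 8 len 2
[1, 5] sum 6 len 2
[1, 5, 1] sum 7 len 3
[1, 5, 1, 1] sum 8 len 4
[1, 1, 4] sum 6 len 3
[9] sum 9 len 1
[3] sum 3 len 1
Longest length seen: 4.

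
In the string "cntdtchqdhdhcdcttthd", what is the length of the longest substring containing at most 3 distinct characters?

Extend right; when distinct count exceeds 3, shrink from the left:
[c] 1 distinct, len 1
[c, n] 2 distinct, len 2
[c, n, t] 3 distinct, len 3
[n, t, d] 3 distinct, len 3
[n, t, d, t] 3 distinct, len 4
[t, d, t, c] 3 distinct, len 4
[t, c, h] 3 distinct, len 3
[c, h, q] 3 distinct, len 3
[h, q, d] 3 distinct, len 3
[h, q, d, h] 3 distinct, len 4
[h, q, d, h, d] 3 distinct, len 5
[h, q, d, h, d, h] 3 distinct, len 6
[d, h, d, h, c] 3 distinct, len 5
[d, h, d, h, c, d] 3 distinct, len 6
[d, h, d, h, c, d, c] 3 distinct, len 7
[c, d, c, t] 3 distinct, len 4
[c, d, c, t, t] 3 distinct, len 5
[c, d, c, t, t, t] 3 distinct, len 6
[c, t, t, t, h] 3 distinct, len 5
[t, t, t, h, d] 3 distinct, len 5
Longest length with ≤3 distinct: 7.

7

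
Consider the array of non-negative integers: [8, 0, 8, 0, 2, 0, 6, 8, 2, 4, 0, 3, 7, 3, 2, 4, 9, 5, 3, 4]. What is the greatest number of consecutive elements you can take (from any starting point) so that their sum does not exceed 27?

→ 8: sum 8, len 1
→ 0: sum 8, len 2
→ 8: sum 16, len 3
→ 0: sum 16, len 4
→ 2: sum 18, len 5
→ 0: sum 18, len 6
→ 6: sum 24, len 7
→ 8 (dropped 8): sum 24, len 7
→ 2: sum 26, len 8
→ 4 (dropped 0, 8): sum 22, len 7
→ 0: sum 22, len 8
→ 3: sum 25, len 9
→ 7 (dropped 0, 2, 0, 6): sum 24, len 6
→ 3: sum 27, len 7
→ 2 (dropped 8): sum 21, len 7
→ 4: sum 25, len 8
→ 9 (dropped 2, 4, 0, 3): sum 25, len 5
→ 5 (dropped 7): sum 23, len 5
→ 3: sum 26, len 6
→ 4 (dropped 3): sum 27, len 6
Longest length seen: 9.

9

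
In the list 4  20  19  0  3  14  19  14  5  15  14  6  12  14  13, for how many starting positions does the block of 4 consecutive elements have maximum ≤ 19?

4 20 19 0 → max 20
20 19 0 3 → max 20
19 0 3 14 → max 19  ≤ 19 ✓
0 3 14 19 → max 19  ≤ 19 ✓
3 14 19 14 → max 19  ≤ 19 ✓
14 19 14 5 → max 19  ≤ 19 ✓
19 14 5 15 → max 19  ≤ 19 ✓
14 5 15 14 → max 15  ≤ 19 ✓
5 15 14 6 → max 15  ≤ 19 ✓
15 14 6 12 → max 15  ≤ 19 ✓
14 6 12 14 → max 14  ≤ 19 ✓
6 12 14 13 → max 14  ≤ 19 ✓
10 windows satisfy the condition.

10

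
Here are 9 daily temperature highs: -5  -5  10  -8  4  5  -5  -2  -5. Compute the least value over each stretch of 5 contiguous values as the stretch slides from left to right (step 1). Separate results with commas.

-8, -8, -8, -8, -5

[-5, -5, 10, -8, 4] → min -8
[-5, 10, -8, 4, 5] → min -8
[10, -8, 4, 5, -5] → min -8
[-8, 4, 5, -5, -2] → min -8
[4, 5, -5, -2, -5] → min -5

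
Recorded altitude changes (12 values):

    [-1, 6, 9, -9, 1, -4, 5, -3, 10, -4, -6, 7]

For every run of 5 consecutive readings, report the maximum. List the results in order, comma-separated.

9, 9, 9, 5, 10, 10, 10, 10

(-1, 6, 9, -9, 1) → max 9
(6, 9, -9, 1, -4) → max 9
(9, -9, 1, -4, 5) → max 9
(-9, 1, -4, 5, -3) → max 5
(1, -4, 5, -3, 10) → max 10
(-4, 5, -3, 10, -4) → max 10
(5, -3, 10, -4, -6) → max 10
(-3, 10, -4, -6, 7) → max 10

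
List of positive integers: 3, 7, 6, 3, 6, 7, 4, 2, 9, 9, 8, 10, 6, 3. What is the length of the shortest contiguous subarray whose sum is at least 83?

add 3: running sum 3 < 83
add 7: running sum 10 < 83
add 6: running sum 16 < 83
add 3: running sum 19 < 83
add 6: running sum 25 < 83
add 7: running sum 32 < 83
add 4: running sum 36 < 83
add 2: running sum 38 < 83
add 9: running sum 47 < 83
add 9: running sum 56 < 83
add 8: running sum 64 < 83
add 10: running sum 74 < 83
add 6: running sum 80 < 83
add 3: shortest ending here [3, 7, 6, 3, 6, 7, 4, 2, 9, 9, 8, 10, 6, 3] sum 83, len 14
Shortest qualifying length: 14.

14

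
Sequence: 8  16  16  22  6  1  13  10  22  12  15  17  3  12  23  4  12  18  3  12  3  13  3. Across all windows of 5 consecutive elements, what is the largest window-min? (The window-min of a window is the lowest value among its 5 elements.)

10

[8, 16, 16, 22, 6] → min 6
[16, 16, 22, 6, 1] → min 1
[16, 22, 6, 1, 13] → min 1
[22, 6, 1, 13, 10] → min 1
[6, 1, 13, 10, 22] → min 1
[1, 13, 10, 22, 12] → min 1
[13, 10, 22, 12, 15] → min 10
[10, 22, 12, 15, 17] → min 10
[22, 12, 15, 17, 3] → min 3
[12, 15, 17, 3, 12] → min 3
[15, 17, 3, 12, 23] → min 3
[17, 3, 12, 23, 4] → min 3
[3, 12, 23, 4, 12] → min 3
[12, 23, 4, 12, 18] → min 4
[23, 4, 12, 18, 3] → min 3
[4, 12, 18, 3, 12] → min 3
[12, 18, 3, 12, 3] → min 3
[18, 3, 12, 3, 13] → min 3
[3, 12, 3, 13, 3] → min 3
Largest of these is 10.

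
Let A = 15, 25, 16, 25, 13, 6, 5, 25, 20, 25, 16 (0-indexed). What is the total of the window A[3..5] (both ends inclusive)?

Elements at indices 3..5: 25, 13, 6
sum(25, 13, 6) = 44

44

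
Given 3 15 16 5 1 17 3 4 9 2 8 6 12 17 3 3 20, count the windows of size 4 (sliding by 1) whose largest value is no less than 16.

10

3 15 16 5 → max 16  ≥ 16 ✓
15 16 5 1 → max 16  ≥ 16 ✓
16 5 1 17 → max 17  ≥ 16 ✓
5 1 17 3 → max 17  ≥ 16 ✓
1 17 3 4 → max 17  ≥ 16 ✓
17 3 4 9 → max 17  ≥ 16 ✓
3 4 9 2 → max 9
4 9 2 8 → max 9
9 2 8 6 → max 9
2 8 6 12 → max 12
8 6 12 17 → max 17  ≥ 16 ✓
6 12 17 3 → max 17  ≥ 16 ✓
12 17 3 3 → max 17  ≥ 16 ✓
17 3 3 20 → max 20  ≥ 16 ✓
10 windows satisfy the condition.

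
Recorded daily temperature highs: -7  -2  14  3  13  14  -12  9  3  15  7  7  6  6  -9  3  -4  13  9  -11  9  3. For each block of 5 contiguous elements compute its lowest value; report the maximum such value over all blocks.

[-7, -2, 14, 3, 13] → min -7
[-2, 14, 3, 13, 14] → min -2
[14, 3, 13, 14, -12] → min -12
[3, 13, 14, -12, 9] → min -12
[13, 14, -12, 9, 3] → min -12
[14, -12, 9, 3, 15] → min -12
[-12, 9, 3, 15, 7] → min -12
[9, 3, 15, 7, 7] → min 3
[3, 15, 7, 7, 6] → min 3
[15, 7, 7, 6, 6] → min 6
[7, 7, 6, 6, -9] → min -9
[7, 6, 6, -9, 3] → min -9
[6, 6, -9, 3, -4] → min -9
[6, -9, 3, -4, 13] → min -9
[-9, 3, -4, 13, 9] → min -9
[3, -4, 13, 9, -11] → min -11
[-4, 13, 9, -11, 9] → min -11
[13, 9, -11, 9, 3] → min -11
Maximum of these is 6.

6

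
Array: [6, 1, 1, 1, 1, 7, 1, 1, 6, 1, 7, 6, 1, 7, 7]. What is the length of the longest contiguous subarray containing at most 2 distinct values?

Extend right; when distinct count exceeds 2, shrink from the left:
add 6: window [6] (1 distinct), len 1
add 1: window [6, 1] (2 distinct), len 2
add 1: window [6, 1, 1] (2 distinct), len 3
add 1: window [6, 1, 1, 1] (2 distinct), len 4
add 1: window [6, 1, 1, 1, 1] (2 distinct), len 5
add 7: window [1, 1, 1, 1, 7] (2 distinct), len 5
add 1: window [1, 1, 1, 1, 7, 1] (2 distinct), len 6
add 1: window [1, 1, 1, 1, 7, 1, 1] (2 distinct), len 7
add 6: window [1, 1, 6] (2 distinct), len 3
add 1: window [1, 1, 6, 1] (2 distinct), len 4
add 7: window [1, 7] (2 distinct), len 2
add 6: window [7, 6] (2 distinct), len 2
add 1: window [6, 1] (2 distinct), len 2
add 7: window [1, 7] (2 distinct), len 2
add 7: window [1, 7, 7] (2 distinct), len 3
Longest length with ≤2 distinct: 7.

7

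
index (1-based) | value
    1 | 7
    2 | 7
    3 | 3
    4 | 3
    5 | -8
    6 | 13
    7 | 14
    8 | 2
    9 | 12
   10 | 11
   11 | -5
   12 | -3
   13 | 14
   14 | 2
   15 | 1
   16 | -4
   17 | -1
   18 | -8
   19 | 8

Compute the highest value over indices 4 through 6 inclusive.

Elements at indices 4..6: 3, -8, 13
max(3, -8, 13) = 13

13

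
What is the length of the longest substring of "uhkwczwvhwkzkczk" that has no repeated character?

[u] len 1
[u, h] len 2
[u, h, k] len 3
[u, h, k, w] len 4
[u, h, k, w, c] len 5
[u, h, k, w, c, z] len 6
[c, z, w] len 3
[c, z, w, v] len 4
[c, z, w, v, h] len 5
[v, h, w] len 3
[v, h, w, k] len 4
[v, h, w, k, z] len 5
[z, k] len 2
[z, k, c] len 3
[k, c, z] len 3
[c, z, k] len 3
Longest all-distinct length: 6.

6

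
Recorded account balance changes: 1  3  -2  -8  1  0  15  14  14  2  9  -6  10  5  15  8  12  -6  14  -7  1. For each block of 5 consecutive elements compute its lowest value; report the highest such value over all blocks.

5

1 3 -2 -8 1 → min -8
3 -2 -8 1 0 → min -8
-2 -8 1 0 15 → min -8
-8 1 0 15 14 → min -8
1 0 15 14 14 → min 0
0 15 14 14 2 → min 0
15 14 14 2 9 → min 2
14 14 2 9 -6 → min -6
14 2 9 -6 10 → min -6
2 9 -6 10 5 → min -6
9 -6 10 5 15 → min -6
-6 10 5 15 8 → min -6
10 5 15 8 12 → min 5
5 15 8 12 -6 → min -6
15 8 12 -6 14 → min -6
8 12 -6 14 -7 → min -7
12 -6 14 -7 1 → min -7
Highest of these is 5.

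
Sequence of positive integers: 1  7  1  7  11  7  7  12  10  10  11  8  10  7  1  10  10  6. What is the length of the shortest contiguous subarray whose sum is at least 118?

add 1: running sum 1 < 118
add 7: running sum 8 < 118
add 1: running sum 9 < 118
add 7: running sum 16 < 118
add 11: running sum 27 < 118
add 7: running sum 34 < 118
add 7: running sum 41 < 118
add 12: running sum 53 < 118
add 10: running sum 63 < 118
add 10: running sum 73 < 118
add 11: running sum 84 < 118
add 8: running sum 92 < 118
add 10: running sum 102 < 118
add 7: running sum 109 < 118
add 1: running sum 110 < 118
add 10: shortest ending here [7, 1, 7, 11, 7, 7, 12, 10, 10, 11, 8, 10, 7, 1, 10] sum 119, len 15
add 10: shortest ending here [7, 11, 7, 7, 12, 10, 10, 11, 8, 10, 7, 1, 10, 10] sum 121, len 14
add 6: shortest ending here [11, 7, 7, 12, 10, 10, 11, 8, 10, 7, 1, 10, 10, 6] sum 120, len 14
Shortest qualifying length: 14.

14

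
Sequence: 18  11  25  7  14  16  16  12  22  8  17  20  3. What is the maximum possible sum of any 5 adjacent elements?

80

Window sums for each of the 9 positions:
18 11 25 7 14 → sum 75
11 25 7 14 16 → sum 73
25 7 14 16 16 → sum 78
7 14 16 16 12 → sum 65
14 16 16 12 22 → sum 80
16 16 12 22 8 → sum 74
16 12 22 8 17 → sum 75
12 22 8 17 20 → sum 79
22 8 17 20 3 → sum 70
Maximum of these is 80.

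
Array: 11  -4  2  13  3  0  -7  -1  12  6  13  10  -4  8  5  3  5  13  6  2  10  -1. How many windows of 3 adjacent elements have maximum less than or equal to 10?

8

11 -4 2 → max 11
-4 2 13 → max 13
2 13 3 → max 13
13 3 0 → max 13
3 0 -7 → max 3  ≤ 10 ✓
0 -7 -1 → max 0  ≤ 10 ✓
-7 -1 12 → max 12
-1 12 6 → max 12
12 6 13 → max 13
6 13 10 → max 13
13 10 -4 → max 13
10 -4 8 → max 10  ≤ 10 ✓
-4 8 5 → max 8  ≤ 10 ✓
8 5 3 → max 8  ≤ 10 ✓
5 3 5 → max 5  ≤ 10 ✓
3 5 13 → max 13
5 13 6 → max 13
13 6 2 → max 13
6 2 10 → max 10  ≤ 10 ✓
2 10 -1 → max 10  ≤ 10 ✓
8 windows satisfy the condition.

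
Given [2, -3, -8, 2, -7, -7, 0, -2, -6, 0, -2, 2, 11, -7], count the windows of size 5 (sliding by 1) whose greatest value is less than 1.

[2, -3, -8, 2, -7] → max 2
[-3, -8, 2, -7, -7] → max 2
[-8, 2, -7, -7, 0] → max 2
[2, -7, -7, 0, -2] → max 2
[-7, -7, 0, -2, -6] → max 0  < 1 ✓
[-7, 0, -2, -6, 0] → max 0  < 1 ✓
[0, -2, -6, 0, -2] → max 0  < 1 ✓
[-2, -6, 0, -2, 2] → max 2
[-6, 0, -2, 2, 11] → max 11
[0, -2, 2, 11, -7] → max 11
3 windows satisfy the condition.

3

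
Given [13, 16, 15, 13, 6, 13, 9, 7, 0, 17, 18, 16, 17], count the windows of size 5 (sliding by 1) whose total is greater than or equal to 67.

1

13 16 15 13 6 → sum 63
16 15 13 6 13 → sum 63
15 13 6 13 9 → sum 56
13 6 13 9 7 → sum 48
6 13 9 7 0 → sum 35
13 9 7 0 17 → sum 46
9 7 0 17 18 → sum 51
7 0 17 18 16 → sum 58
0 17 18 16 17 → sum 68  ≥ 67 ✓
1 window satisfy the condition.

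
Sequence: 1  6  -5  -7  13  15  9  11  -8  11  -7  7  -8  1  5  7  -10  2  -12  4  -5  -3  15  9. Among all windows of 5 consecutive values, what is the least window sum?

-21

Each size-5 window and its sum:
[1, 6, -5, -7, 13] → sum 8
[6, -5, -7, 13, 15] → sum 22
[-5, -7, 13, 15, 9] → sum 25
[-7, 13, 15, 9, 11] → sum 41
[13, 15, 9, 11, -8] → sum 40
[15, 9, 11, -8, 11] → sum 38
[9, 11, -8, 11, -7] → sum 16
[11, -8, 11, -7, 7] → sum 14
[-8, 11, -7, 7, -8] → sum -5
[11, -7, 7, -8, 1] → sum 4
[-7, 7, -8, 1, 5] → sum -2
[7, -8, 1, 5, 7] → sum 12
[-8, 1, 5, 7, -10] → sum -5
[1, 5, 7, -10, 2] → sum 5
[5, 7, -10, 2, -12] → sum -8
[7, -10, 2, -12, 4] → sum -9
[-10, 2, -12, 4, -5] → sum -21
[2, -12, 4, -5, -3] → sum -14
[-12, 4, -5, -3, 15] → sum -1
[4, -5, -3, 15, 9] → sum 20
Least of these is -21.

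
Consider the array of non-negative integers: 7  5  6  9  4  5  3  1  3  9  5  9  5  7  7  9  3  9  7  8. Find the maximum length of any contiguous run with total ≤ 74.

Extend to the right; shrink from the left whenever the sum exceeds 74:
[7] sum 7 len 1
[7, 5] sum 12 len 2
[7, 5, 6] sum 18 len 3
[7, 5, 6, 9] sum 27 len 4
[7, 5, 6, 9, 4] sum 31 len 5
[7, 5, 6, 9, 4, 5] sum 36 len 6
[7, 5, 6, 9, 4, 5, 3] sum 39 len 7
[7, 5, 6, 9, 4, 5, 3, 1] sum 40 len 8
[7, 5, 6, 9, 4, 5, 3, 1, 3] sum 43 len 9
[7, 5, 6, 9, 4, 5, 3, 1, 3, 9] sum 52 len 10
[7, 5, 6, 9, 4, 5, 3, 1, 3, 9, 5] sum 57 len 11
[7, 5, 6, 9, 4, 5, 3, 1, 3, 9, 5, 9] sum 66 len 12
[7, 5, 6, 9, 4, 5, 3, 1, 3, 9, 5, 9, 5] sum 71 len 13
[5, 6, 9, 4, 5, 3, 1, 3, 9, 5, 9, 5, 7] sum 71 len 13
[6, 9, 4, 5, 3, 1, 3, 9, 5, 9, 5, 7, 7] sum 73 len 13
[4, 5, 3, 1, 3, 9, 5, 9, 5, 7, 7, 9] sum 67 len 12
[4, 5, 3, 1, 3, 9, 5, 9, 5, 7, 7, 9, 3] sum 70 len 13
[3, 1, 3, 9, 5, 9, 5, 7, 7, 9, 3, 9] sum 70 len 12
[1, 3, 9, 5, 9, 5, 7, 7, 9, 3, 9, 7] sum 74 len 12
[5, 9, 5, 7, 7, 9, 3, 9, 7, 8] sum 69 len 10
Longest length seen: 13.

13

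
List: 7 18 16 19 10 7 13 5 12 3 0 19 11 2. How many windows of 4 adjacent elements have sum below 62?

(7, 18, 16, 19) → sum 60  < 62 ✓
(18, 16, 19, 10) → sum 63
(16, 19, 10, 7) → sum 52  < 62 ✓
(19, 10, 7, 13) → sum 49  < 62 ✓
(10, 7, 13, 5) → sum 35  < 62 ✓
(7, 13, 5, 12) → sum 37  < 62 ✓
(13, 5, 12, 3) → sum 33  < 62 ✓
(5, 12, 3, 0) → sum 20  < 62 ✓
(12, 3, 0, 19) → sum 34  < 62 ✓
(3, 0, 19, 11) → sum 33  < 62 ✓
(0, 19, 11, 2) → sum 32  < 62 ✓
10 windows satisfy the condition.

10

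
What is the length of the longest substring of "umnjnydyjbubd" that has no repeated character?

add u: [u] len 1
add m: [u, m] len 2
add n: [u, m, n] len 3
add j: [u, m, n, j] len 4
add n (repeat n, move left end past it): [j, n] len 2
add y: [j, n, y] len 3
add d: [j, n, y, d] len 4
add y (repeat y, move left end past it): [d, y] len 2
add j: [d, y, j] len 3
add b: [d, y, j, b] len 4
add u: [d, y, j, b, u] len 5
add b (repeat b, move left end past it): [u, b] len 2
add d: [u, b, d] len 3
Longest all-distinct length: 5.

5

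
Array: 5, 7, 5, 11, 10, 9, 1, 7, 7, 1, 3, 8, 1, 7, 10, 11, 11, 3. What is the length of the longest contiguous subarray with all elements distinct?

[5] len 1
[5, 7] len 2
[7, 5] len 2
[7, 5, 11] len 3
[7, 5, 11, 10] len 4
[7, 5, 11, 10, 9] len 5
[7, 5, 11, 10, 9, 1] len 6
[5, 11, 10, 9, 1, 7] len 6
[7] len 1
[7, 1] len 2
[7, 1, 3] len 3
[7, 1, 3, 8] len 4
[3, 8, 1] len 3
[3, 8, 1, 7] len 4
[3, 8, 1, 7, 10] len 5
[3, 8, 1, 7, 10, 11] len 6
[11] len 1
[11, 3] len 2
Longest all-distinct length: 6.

6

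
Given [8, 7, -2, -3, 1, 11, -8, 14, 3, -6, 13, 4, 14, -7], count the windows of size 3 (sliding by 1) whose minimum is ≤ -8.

3

(8, 7, -2) → min -2
(7, -2, -3) → min -3
(-2, -3, 1) → min -3
(-3, 1, 11) → min -3
(1, 11, -8) → min -8  ≤ -8 ✓
(11, -8, 14) → min -8  ≤ -8 ✓
(-8, 14, 3) → min -8  ≤ -8 ✓
(14, 3, -6) → min -6
(3, -6, 13) → min -6
(-6, 13, 4) → min -6
(13, 4, 14) → min 4
(4, 14, -7) → min -7
3 windows satisfy the condition.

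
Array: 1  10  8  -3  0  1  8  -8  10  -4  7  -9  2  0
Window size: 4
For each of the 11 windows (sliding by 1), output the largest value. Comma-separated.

Sliding a size-4 window across the 14 values:
[1, 10, 8, -3] → max 10
[10, 8, -3, 0] → max 10
[8, -3, 0, 1] → max 8
[-3, 0, 1, 8] → max 8
[0, 1, 8, -8] → max 8
[1, 8, -8, 10] → max 10
[8, -8, 10, -4] → max 10
[-8, 10, -4, 7] → max 10
[10, -4, 7, -9] → max 10
[-4, 7, -9, 2] → max 7
[7, -9, 2, 0] → max 7

10, 10, 8, 8, 8, 10, 10, 10, 10, 7, 7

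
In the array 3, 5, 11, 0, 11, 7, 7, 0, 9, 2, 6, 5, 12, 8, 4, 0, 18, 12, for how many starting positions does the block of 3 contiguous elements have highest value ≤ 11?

[3, 5, 11] → max 11  ≤ 11 ✓
[5, 11, 0] → max 11  ≤ 11 ✓
[11, 0, 11] → max 11  ≤ 11 ✓
[0, 11, 7] → max 11  ≤ 11 ✓
[11, 7, 7] → max 11  ≤ 11 ✓
[7, 7, 0] → max 7  ≤ 11 ✓
[7, 0, 9] → max 9  ≤ 11 ✓
[0, 9, 2] → max 9  ≤ 11 ✓
[9, 2, 6] → max 9  ≤ 11 ✓
[2, 6, 5] → max 6  ≤ 11 ✓
[6, 5, 12] → max 12
[5, 12, 8] → max 12
[12, 8, 4] → max 12
[8, 4, 0] → max 8  ≤ 11 ✓
[4, 0, 18] → max 18
[0, 18, 12] → max 18
11 windows satisfy the condition.

11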